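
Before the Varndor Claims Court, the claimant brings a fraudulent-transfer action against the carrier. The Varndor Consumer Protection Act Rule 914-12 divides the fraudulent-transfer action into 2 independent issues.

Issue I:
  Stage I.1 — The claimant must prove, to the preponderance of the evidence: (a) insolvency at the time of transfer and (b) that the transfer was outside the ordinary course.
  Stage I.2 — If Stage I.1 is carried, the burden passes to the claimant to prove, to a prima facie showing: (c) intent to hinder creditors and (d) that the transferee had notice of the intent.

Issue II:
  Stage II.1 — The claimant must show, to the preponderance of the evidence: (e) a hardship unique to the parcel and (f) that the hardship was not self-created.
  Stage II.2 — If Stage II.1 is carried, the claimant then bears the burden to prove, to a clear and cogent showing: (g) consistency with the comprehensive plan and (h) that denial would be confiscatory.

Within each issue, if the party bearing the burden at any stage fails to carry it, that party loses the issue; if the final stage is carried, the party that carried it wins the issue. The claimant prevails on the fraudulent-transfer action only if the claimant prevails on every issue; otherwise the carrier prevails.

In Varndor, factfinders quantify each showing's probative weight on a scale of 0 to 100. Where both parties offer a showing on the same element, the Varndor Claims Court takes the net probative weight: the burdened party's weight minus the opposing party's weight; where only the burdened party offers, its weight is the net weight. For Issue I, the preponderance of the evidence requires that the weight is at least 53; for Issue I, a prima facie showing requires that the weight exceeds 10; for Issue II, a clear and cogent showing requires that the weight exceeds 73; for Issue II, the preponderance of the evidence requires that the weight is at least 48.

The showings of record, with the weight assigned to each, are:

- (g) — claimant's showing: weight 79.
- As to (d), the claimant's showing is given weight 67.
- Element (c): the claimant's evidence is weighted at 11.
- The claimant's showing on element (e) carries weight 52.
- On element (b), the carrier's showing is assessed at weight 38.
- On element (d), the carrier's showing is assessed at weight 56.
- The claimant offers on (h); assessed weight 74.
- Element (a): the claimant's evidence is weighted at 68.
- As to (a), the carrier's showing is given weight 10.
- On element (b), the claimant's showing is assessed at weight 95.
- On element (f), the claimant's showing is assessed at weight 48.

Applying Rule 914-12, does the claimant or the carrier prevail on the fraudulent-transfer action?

— Issue I —
At Stage I.1 the claimant must meet the preponderance of the evidence (weight is at least 53): on (a) the weight is 68 less the opposing 10 gives net 58, ≥ 53, so (a) meets the standard; on (b) the weight is 95 less the opposing 38 gives net 57, which does reach 53, so (b) meets the standard.
  Stage I.1 is satisfied; the claimant continues to bear the burden.
At Stage I.2 the claimant must meet a prima facie showing (weight exceeds 10): on (c) the weight is 11, > 10, so (c) meets the standard; on (d) the weight is 67 less the opposing 56 gives net 11, > 10, so (d) meets the standard.
  Stage I.2 carried; the final stage is satisfied.
All stages carried — the claimant prevails on this issue.
— Issue II —
Stage II.1 — burden on claimant; standard: the preponderance of the evidence (weight is at least 48).
    (e): 52 ≥ 48 [met]
    (f): 48 ≥ 48 [met]
  Stage II.1 is satisfied; the claimant continues to bear the burden.
Stage II.2 — burden on claimant; standard: a clear and cogent showing (weight exceeds 73).
    (g): 79 > 73 [met]
    (h): 74 > 73 [met]
  The claimant carries the last stage.
All stages carried — the claimant prevails on this issue.
Per-issue: Issue I → claimant; Issue II → claimant. The claimant must prevail on every issue; overall, the claimant prevails.

claimant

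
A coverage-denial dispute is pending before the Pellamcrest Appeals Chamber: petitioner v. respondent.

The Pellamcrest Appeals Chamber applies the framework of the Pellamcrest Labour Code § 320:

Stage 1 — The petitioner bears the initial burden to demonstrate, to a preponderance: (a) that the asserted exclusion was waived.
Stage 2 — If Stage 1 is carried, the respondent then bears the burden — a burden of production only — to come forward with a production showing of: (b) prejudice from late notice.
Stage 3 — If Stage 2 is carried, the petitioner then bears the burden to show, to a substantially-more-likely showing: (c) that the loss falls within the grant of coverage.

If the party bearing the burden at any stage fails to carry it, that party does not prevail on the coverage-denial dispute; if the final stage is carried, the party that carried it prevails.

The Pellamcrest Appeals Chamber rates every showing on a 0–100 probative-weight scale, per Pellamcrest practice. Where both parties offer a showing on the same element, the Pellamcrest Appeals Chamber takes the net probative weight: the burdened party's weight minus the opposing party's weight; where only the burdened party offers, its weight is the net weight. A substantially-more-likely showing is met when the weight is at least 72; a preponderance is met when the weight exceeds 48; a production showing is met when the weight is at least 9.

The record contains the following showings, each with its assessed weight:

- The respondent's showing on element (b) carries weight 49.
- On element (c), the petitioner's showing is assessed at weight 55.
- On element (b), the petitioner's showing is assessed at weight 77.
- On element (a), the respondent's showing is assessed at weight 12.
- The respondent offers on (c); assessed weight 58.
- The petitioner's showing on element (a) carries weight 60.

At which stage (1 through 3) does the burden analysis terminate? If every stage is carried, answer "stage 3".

stage 1

At Stage 1 the petitioner must meet a preponderance (weight exceeds 48): on (a) the weight is 60 less the opposing 12 gives net 48, which does not exceed 48, so (a) does not meet the standard.
  Stage 1 not carried; the petitioner fails its burden.
The analysis ends at Stage 1; the respondent prevails.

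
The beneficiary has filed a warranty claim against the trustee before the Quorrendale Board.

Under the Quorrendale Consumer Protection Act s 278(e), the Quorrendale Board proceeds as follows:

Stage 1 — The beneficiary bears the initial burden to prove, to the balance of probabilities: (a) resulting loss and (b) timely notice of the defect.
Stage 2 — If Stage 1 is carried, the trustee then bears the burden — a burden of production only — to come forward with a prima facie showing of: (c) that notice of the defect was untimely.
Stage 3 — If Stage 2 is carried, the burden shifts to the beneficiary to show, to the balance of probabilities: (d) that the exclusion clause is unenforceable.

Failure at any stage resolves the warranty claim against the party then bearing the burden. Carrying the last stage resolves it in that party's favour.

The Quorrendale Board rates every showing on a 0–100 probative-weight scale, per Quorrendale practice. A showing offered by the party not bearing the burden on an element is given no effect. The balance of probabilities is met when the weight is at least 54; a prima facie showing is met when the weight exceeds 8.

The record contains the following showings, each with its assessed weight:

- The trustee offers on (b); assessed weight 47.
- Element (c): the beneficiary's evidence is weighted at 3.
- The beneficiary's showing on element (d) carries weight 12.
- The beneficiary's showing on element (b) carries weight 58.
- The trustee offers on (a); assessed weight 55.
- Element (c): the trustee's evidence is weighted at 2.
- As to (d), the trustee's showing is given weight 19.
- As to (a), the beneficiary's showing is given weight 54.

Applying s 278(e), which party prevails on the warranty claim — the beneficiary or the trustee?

Stage 1 (beneficiary, the balance of probabilities, weight is at least 54): (a) 54 (trustee's 55 disregarded) ≥ 54 — meets; (b) 58 (trustee's 47 disregarded) ≥ 54 — meets.
  Stage 1 is satisfied; the onus moves to the trustee.
Stage 2 (trustee, a prima facie showing, weight exceeds 8): (c) 2 (beneficiary's 3 disregarded) ≤ 8 — fails.
  Stage 2 not carried; the trustee fails its burden.
So the beneficiary prevails.

beneficiary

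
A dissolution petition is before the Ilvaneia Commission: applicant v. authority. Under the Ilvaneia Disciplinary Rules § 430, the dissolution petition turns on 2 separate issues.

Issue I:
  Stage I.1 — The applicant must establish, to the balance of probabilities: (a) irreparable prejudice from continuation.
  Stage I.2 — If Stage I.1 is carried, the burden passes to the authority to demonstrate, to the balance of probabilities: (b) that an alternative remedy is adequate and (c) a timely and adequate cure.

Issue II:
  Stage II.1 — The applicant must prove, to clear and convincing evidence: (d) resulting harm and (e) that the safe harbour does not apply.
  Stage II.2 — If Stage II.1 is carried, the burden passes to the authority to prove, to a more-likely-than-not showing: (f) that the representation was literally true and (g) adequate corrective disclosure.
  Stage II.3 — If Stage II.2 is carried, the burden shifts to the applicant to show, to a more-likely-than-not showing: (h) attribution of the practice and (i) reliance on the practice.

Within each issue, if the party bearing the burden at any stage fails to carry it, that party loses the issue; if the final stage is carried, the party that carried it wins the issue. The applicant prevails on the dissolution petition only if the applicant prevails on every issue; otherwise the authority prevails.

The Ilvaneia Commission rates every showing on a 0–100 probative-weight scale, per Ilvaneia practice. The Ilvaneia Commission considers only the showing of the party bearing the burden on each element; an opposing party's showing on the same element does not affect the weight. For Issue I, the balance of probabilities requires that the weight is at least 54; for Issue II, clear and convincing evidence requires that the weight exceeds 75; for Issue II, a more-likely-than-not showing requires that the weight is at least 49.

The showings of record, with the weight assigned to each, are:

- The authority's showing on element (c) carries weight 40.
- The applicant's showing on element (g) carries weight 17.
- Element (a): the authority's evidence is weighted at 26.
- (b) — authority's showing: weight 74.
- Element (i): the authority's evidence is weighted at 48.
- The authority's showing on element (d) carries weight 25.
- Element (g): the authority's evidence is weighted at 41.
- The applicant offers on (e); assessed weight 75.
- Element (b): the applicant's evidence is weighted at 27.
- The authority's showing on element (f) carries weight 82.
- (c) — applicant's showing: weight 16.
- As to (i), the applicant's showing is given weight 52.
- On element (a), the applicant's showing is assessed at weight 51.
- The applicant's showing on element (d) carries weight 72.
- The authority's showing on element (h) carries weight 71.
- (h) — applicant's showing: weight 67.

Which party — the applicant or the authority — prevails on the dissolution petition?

authority

— Issue I —
Stage I.1 (applicant, the balance of probabilities, weight is at least 54): (a) 51 (authority's 26 disregarded) < 54 — fails.
  Stage I.1 not carried; the applicant fails its burden.
So the authority prevails on this issue.
— Issue II —
Stage II.1 (applicant, clear and convincing evidence, weight exceeds 75): (d) 72 (authority's 25 disregarded) ≤ 75 — fails; (e) 75 ≤ 75 — fails.
  Stage II.1 not carried; the applicant fails its burden.
The analysis ends at Stage II.1; the authority prevails on this issue.
Per-issue: Issue I → authority; Issue II → authority. The applicant must prevail on every issue; overall, the authority prevails.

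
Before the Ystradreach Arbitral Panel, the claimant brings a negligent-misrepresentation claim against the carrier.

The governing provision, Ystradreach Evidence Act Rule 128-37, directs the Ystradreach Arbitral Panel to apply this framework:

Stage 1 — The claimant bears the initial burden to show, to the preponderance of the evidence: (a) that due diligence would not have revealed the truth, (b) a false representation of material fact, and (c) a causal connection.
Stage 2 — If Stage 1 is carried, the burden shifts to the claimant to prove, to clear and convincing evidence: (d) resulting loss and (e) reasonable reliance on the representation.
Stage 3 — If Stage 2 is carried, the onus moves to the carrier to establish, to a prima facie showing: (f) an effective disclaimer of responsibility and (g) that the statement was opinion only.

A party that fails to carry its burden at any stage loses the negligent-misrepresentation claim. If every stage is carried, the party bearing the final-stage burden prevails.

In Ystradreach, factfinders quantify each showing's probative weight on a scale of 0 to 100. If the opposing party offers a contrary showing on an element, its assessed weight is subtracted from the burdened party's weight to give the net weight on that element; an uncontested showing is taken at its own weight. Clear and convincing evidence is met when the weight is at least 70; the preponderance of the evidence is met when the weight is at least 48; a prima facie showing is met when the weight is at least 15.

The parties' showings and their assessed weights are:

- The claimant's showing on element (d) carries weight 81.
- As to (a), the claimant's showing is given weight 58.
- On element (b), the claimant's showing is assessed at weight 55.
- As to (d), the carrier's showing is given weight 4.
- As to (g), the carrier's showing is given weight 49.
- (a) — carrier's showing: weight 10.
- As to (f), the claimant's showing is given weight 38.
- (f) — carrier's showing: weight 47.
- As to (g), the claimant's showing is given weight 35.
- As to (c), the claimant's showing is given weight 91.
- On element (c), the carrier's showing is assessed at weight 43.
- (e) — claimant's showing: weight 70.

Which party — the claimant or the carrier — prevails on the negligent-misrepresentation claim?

claimant

At Stage 1 the claimant must meet the preponderance of the evidence (weight is at least 48): on (a) the weight is 58 less the opposing 10 gives net 48, ≥ 48, so (a) meets the standard; on (b) the weight is 55, ≥ 48, so (b) meets the standard; on (c) the weight is 91 less the opposing 43 gives net 48, ≥ 48, so (c) meets the standard.
  All elements met. The claimant retains the burden for Stage 2.
At Stage 2 the claimant must meet clear and convincing evidence (weight is at least 70): on (d) the weight is 81 less the opposing 4 gives net 77, ≥ 70, so (d) meets the standard; on (e) the weight is 70, ≥ 70, so (e) meets the standard.
  Stage 2 is satisfied; the onus moves to the carrier.
At Stage 3 the carrier must meet a prima facie showing (weight is at least 15): on (f) the weight is 47 less the opposing 38 gives net 9, < 15, so (f) does not meet the standard; on (g) the weight is 49 less the opposing 35 gives net 14, which does not reach 15, so (g) does not meet the standard.
  Not every element is met, so the carrier fails to carry Stage 3.
The claimant prevails.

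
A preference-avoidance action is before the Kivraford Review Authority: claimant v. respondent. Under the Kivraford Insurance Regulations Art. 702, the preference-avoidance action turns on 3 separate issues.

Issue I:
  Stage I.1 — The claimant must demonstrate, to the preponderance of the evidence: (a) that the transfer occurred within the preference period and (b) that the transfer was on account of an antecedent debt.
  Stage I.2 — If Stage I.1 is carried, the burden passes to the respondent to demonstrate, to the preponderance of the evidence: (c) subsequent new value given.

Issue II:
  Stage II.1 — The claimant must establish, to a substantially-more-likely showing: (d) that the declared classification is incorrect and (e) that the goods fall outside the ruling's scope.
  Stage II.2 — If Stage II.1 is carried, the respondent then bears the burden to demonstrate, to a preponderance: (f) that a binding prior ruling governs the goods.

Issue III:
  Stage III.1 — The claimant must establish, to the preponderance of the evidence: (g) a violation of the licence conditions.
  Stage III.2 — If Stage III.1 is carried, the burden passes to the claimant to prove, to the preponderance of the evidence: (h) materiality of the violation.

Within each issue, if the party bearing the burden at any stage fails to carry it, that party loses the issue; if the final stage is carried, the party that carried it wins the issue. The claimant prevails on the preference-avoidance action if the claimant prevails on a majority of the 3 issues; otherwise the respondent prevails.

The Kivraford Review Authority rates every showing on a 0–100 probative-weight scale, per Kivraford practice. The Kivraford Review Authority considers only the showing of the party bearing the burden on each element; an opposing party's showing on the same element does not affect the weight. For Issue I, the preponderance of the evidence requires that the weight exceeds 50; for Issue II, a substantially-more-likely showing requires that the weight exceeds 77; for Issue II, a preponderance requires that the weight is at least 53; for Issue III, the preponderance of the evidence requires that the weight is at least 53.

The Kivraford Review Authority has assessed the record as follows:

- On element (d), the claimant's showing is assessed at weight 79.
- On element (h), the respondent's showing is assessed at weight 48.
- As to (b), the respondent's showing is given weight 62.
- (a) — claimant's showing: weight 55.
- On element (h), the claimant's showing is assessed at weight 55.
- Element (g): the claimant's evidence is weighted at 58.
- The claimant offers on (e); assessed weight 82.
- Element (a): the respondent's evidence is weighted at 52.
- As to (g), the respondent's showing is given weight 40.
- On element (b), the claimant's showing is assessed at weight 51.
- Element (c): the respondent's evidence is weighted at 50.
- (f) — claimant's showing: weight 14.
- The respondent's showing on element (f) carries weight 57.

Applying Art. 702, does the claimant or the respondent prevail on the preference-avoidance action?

claimant

— Issue I —
Stage I.1 (claimant, the preponderance of the evidence, weight exceeds 50): (a) 55 (respondent's 52 disregarded) > 50 — meets; (b) 51 (respondent's 62 disregarded) > 50 — meets.
  Stage I.1 carried; the burden shifts to the respondent.
Stage I.2 (respondent, the preponderance of the evidence, weight exceeds 50): (c) 50 ≤ 50 — fails.
  Not every element is met, so the respondent fails to carry Stage I.2.
So the claimant prevails on this issue.
— Issue II —
Stage II.1 — burden on claimant; standard: a substantially-more-likely showing (weight exceeds 77).
    (d): 79 > 77 [met]
    (e): 82 > 77 [met]
  All elements met. The burden passes to the respondent.
Stage II.2 — burden on respondent; standard: a preponderance (weight is at least 53).
    (f): 57 (claimant's 14 disregarded) ≥ 53 [met]
  All elements met at the final stage.
With every stage satisfied, the respondent prevails on this issue.
— Issue III —
Stage III.1 — burden on claimant; standard: the preponderance of the evidence (weight is at least 53).
    (g): 58 (respondent's 40 disregarded) ≥ 53 [met]
  Stage III.1 is satisfied; the claimant continues to bear the burden.
Stage III.2 — burden on claimant; standard: the preponderance of the evidence (weight is at least 53).
    (h): 55 (respondent's 48 disregarded) ≥ 53 [met]
  Stage III.2 carried; the final stage is satisfied.
All stages carried — the claimant prevails on this issue.
Per-issue: Issue I → claimant; Issue II → respondent; Issue III → claimant. The claimant must prevail on a majority of issues; overall, the claimant prevails.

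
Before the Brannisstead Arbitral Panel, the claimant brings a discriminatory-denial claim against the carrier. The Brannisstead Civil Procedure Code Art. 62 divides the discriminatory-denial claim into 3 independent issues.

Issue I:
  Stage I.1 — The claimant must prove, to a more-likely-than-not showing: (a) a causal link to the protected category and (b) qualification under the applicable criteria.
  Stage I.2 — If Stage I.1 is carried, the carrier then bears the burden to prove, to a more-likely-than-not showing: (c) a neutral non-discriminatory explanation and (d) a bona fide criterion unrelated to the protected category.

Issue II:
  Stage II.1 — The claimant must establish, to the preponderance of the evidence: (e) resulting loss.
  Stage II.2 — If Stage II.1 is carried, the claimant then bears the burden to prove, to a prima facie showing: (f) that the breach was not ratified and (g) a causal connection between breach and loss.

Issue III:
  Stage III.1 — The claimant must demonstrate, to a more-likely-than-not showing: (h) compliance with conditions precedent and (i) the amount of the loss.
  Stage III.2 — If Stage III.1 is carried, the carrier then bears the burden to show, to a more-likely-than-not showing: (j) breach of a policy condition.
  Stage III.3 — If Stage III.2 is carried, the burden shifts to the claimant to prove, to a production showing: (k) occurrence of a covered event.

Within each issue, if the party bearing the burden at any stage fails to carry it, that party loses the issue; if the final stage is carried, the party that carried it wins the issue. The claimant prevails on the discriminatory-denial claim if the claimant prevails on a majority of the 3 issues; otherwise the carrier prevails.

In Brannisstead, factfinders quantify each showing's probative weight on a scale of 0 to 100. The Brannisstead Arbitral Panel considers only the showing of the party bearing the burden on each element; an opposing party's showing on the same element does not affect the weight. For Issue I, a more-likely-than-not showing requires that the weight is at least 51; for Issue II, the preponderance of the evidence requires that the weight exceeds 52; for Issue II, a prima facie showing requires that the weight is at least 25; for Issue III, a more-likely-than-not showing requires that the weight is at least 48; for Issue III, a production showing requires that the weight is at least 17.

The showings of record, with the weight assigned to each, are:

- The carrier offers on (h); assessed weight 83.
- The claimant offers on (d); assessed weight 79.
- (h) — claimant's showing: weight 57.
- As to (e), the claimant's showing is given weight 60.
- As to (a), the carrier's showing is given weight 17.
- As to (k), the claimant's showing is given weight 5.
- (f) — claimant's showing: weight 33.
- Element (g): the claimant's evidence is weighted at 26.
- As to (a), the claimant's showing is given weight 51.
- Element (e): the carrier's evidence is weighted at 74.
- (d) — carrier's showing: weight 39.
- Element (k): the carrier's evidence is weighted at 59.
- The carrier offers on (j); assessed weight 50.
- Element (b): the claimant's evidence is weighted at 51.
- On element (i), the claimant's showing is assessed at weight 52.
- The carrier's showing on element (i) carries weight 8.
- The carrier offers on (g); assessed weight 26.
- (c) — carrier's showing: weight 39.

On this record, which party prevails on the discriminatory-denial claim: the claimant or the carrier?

claimant

— Issue I —
Stage I.1 — burden on claimant; standard: a more-likely-than-not showing (weight is at least 51).
    (a): 51 (carrier's 17 disregarded) ≥ 51 [met]
    (b): 51 ≥ 51 [met]
  Stage I.1 is satisfied; the onus moves to the carrier.
Stage I.2 — burden on carrier; standard: a more-likely-than-not showing (weight is at least 51).
    (c): 39 < 51 [not met]
    (d): 39 (claimant's 79 disregarded) < 51 [not met]
  The carrier does not carry Stage I.2.
So the claimant prevails on this issue.
— Issue II —
Stage II.1 — burden on claimant; standard: the preponderance of the evidence (weight exceeds 52).
    (e): 60 (carrier's 74 disregarded) > 52 [met]
  All elements met. The claimant retains the burden for Stage II.2.
Stage II.2 — burden on claimant; standard: a prima facie showing (weight is at least 25).
    (f): 33 ≥ 25 [met]
    (g): 26 (carrier's 26 disregarded) ≥ 25 [met]
  The claimant carries the last stage.
With every stage satisfied, the claimant prevails on this issue.
— Issue III —
At Stage III.1 the claimant must meet a more-likely-than-not showing (weight is at least 48): on (h) the weight is 57 (the carrier's 83 is given no effect), which does reach 48, so (h) meets the standard; on (i) the weight is 52 (the carrier's 8 is given no effect), ≥ 48, so (i) meets the standard.
  Stage III.1 is satisfied; the onus moves to the carrier.
At Stage III.2 the carrier must meet a more-likely-than-not showing (weight is at least 48): on (j) the weight is 50, ≥ 48, so (j) meets the standard.
  All elements met. The burden passes to the claimant.
At Stage III.3 the claimant must meet a production showing (weight is at least 17): on (k) the weight is 5 (the carrier's 59 is given no effect), < 17, so (k) does not meet the standard.
  Not every element is met, so the claimant fails to carry Stage III.3.
So the carrier prevails on this issue.
Per-issue: Issue I → claimant; Issue II → claimant; Issue III → carrier. The claimant must prevail on a majority of issues; overall, the claimant prevails.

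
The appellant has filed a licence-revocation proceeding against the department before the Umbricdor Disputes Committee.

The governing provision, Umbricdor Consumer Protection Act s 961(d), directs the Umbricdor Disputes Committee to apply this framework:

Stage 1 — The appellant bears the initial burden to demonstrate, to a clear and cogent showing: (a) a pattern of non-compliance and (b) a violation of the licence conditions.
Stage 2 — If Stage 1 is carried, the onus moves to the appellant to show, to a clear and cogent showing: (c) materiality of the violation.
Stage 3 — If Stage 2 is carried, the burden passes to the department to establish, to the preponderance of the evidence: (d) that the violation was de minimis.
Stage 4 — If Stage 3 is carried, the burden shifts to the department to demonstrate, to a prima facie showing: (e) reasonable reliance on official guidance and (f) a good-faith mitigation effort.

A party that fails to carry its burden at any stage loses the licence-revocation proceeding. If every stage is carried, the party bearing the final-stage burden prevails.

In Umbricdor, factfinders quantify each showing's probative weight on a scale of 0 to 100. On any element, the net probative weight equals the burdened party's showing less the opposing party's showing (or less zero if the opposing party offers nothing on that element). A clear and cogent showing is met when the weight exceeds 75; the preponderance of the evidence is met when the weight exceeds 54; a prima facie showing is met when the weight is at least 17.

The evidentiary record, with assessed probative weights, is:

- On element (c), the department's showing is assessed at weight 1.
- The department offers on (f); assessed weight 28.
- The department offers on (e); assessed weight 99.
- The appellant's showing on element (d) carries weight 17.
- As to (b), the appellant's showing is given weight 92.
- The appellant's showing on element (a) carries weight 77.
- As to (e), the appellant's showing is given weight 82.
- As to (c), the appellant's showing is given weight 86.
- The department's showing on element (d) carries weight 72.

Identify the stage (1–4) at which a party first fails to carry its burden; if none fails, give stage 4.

Stage 1 — burden on appellant; standard: a clear and cogent showing (weight exceeds 75).
    (a): 77 > 75 [met]
    (b): 92 > 75 [met]
  Stage 1 is satisfied; the appellant continues to bear the burden.
Stage 2 — burden on appellant; standard: a clear and cogent showing (weight exceeds 75).
    (c): 86 − 1 = 85 > 75 [met]
  Stage 2 carried; the burden shifts to the department.
Stage 3 — burden on department; standard: the preponderance of the evidence (weight exceeds 54).
    (d): 72 − 17 = 55 > 54 [met]
  Stage 3 carried; the burden remains with the department.
Stage 4 — burden on department; standard: a prima facie showing (weight is at least 17).
    (e): 99 − 82 = 17 ≥ 17 [met]
    (f): 28 ≥ 17 [met]
  The department carries the last stage.
Every stage carried; the department prevails.

stage 4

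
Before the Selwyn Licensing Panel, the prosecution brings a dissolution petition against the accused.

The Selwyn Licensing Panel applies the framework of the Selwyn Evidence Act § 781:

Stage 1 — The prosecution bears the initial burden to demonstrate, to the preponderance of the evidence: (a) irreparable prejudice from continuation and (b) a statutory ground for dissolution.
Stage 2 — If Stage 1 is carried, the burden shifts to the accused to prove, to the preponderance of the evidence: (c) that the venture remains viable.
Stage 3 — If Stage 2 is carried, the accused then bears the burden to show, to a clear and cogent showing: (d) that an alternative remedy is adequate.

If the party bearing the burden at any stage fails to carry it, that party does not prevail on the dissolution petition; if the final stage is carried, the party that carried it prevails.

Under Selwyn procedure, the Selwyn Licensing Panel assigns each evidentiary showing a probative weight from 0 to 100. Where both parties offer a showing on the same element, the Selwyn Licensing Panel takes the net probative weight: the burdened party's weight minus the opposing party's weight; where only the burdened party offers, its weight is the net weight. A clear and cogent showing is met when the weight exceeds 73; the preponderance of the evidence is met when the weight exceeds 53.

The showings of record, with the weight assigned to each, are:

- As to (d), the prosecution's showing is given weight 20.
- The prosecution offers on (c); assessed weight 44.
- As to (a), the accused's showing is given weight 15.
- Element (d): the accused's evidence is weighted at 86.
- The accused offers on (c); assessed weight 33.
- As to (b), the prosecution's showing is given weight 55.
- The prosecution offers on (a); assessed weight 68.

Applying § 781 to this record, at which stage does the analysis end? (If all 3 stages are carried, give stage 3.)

Stage 1 (prosecution, the preponderance of the evidence, weight exceeds 53): (a) net 68−15=53 ≤ 53 — fails; (b) 55 > 53 — meets.
  Stage 1 not carried; the prosecution fails its burden.
So the accused prevails.

stage 1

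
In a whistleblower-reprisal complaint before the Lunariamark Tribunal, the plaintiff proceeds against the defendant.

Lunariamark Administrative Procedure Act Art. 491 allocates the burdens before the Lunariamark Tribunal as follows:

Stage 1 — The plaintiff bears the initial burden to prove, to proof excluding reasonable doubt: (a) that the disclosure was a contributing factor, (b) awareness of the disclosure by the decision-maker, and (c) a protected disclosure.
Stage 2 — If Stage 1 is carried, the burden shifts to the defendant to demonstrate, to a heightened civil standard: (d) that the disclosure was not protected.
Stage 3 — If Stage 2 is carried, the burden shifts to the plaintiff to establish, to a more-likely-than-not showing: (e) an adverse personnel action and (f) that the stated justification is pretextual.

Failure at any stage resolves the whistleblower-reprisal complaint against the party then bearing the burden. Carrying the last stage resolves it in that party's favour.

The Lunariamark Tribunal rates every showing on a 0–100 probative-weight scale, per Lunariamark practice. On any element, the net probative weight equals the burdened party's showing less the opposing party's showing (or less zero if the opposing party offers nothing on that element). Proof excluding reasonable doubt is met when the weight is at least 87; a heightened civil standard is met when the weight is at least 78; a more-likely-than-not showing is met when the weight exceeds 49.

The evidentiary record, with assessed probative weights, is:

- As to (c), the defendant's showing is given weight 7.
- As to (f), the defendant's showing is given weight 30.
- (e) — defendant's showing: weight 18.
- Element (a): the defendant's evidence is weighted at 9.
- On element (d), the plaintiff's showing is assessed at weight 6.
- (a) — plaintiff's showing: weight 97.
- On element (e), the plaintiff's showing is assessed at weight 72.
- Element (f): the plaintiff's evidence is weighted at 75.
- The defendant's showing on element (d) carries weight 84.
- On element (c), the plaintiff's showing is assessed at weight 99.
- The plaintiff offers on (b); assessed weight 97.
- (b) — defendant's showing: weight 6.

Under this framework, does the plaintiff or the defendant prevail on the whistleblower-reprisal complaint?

defendant

Stage 1 (plaintiff, proof excluding reasonable doubt, weight is at least 87): (a) net 97−9=88 ≥ 87 — meets; (b) net 97−6=91 ≥ 87 — meets; (c) net 99−7=92 ≥ 87 — meets.
  All elements met. The burden passes to the defendant.
Stage 2 (defendant, a heightened civil standard, weight is at least 78): (d) net 84−6=78 ≥ 78 — meets.
  The defendant carries Stage 2; the plaintiff now bears the burden.
Stage 3 (plaintiff, a more-likely-than-not showing, weight exceeds 49): (e) net 72−18=54 > 49 — meets; (f) net 75−30=45 ≤ 49 — fails.
  Stage 3 not carried; the plaintiff fails its burden.
The analysis ends at Stage 3; the defendant prevails.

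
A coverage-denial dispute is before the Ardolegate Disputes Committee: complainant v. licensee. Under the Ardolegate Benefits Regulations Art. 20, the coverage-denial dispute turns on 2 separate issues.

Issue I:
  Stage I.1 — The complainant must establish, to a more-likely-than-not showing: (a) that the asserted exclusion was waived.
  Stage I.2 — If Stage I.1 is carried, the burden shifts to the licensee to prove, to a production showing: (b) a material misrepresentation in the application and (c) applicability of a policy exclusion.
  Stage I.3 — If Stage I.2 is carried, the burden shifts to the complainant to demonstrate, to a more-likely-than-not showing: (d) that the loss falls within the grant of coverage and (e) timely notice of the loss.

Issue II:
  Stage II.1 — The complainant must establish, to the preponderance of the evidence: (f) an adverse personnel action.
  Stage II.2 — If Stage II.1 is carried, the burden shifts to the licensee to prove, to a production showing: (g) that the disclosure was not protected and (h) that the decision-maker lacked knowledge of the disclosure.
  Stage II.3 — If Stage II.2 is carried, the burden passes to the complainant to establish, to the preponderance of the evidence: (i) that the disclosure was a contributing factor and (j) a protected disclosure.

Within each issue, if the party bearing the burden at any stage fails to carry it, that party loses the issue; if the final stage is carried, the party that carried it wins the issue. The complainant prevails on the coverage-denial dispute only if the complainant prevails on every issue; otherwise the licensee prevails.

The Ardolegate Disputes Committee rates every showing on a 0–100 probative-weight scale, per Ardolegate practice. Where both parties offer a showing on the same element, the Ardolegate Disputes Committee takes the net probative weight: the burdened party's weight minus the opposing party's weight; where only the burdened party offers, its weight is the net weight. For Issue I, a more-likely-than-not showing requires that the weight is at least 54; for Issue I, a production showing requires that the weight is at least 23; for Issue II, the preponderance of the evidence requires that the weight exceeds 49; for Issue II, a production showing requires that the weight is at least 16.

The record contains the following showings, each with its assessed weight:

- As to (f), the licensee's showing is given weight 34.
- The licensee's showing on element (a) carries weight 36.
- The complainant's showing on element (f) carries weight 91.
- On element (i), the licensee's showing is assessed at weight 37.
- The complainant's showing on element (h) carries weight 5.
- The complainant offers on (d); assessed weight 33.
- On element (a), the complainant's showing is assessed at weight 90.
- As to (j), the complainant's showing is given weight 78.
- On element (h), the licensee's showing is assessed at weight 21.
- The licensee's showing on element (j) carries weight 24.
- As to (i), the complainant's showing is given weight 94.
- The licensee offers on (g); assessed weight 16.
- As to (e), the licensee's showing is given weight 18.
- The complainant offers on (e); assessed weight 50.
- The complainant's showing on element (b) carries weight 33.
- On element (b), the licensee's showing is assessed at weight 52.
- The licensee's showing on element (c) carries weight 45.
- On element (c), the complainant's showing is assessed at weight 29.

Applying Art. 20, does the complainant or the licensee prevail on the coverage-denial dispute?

complainant

— Issue I —
Stage I.1 — burden on complainant; standard: a more-likely-than-not showing (weight is at least 54).
    (a): 90 − 36 = 54 ≥ 54 [met]
  Stage I.1 is satisfied; the onus moves to the licensee.
Stage I.2 — burden on licensee; standard: a production showing (weight is at least 23).
    (b): 52 − 33 = 19 < 23 [not met]
    (c): 45 − 29 = 16 < 23 [not met]
  Not every element is met, so the licensee fails to carry Stage I.2.
The complainant prevails on this issue.
— Issue II —
Stage II.1 — burden on complainant; standard: the preponderance of the evidence (weight exceeds 49).
    (f): 91 − 34 = 57 > 49 [met]
  The complainant carries Stage II.1; the licensee now bears the burden.
Stage II.2 — burden on licensee; standard: a production showing (weight is at least 16).
    (g): 16 ≥ 16 [met]
    (h): 21 − 5 = 16 ≥ 16 [met]
  All elements met. The burden passes to the complainant.
Stage II.3 — burden on complainant; standard: the preponderance of the evidence (weight exceeds 49).
    (i): 94 − 37 = 57 > 49 [met]
    (j): 78 − 24 = 54 > 49 [met]
  The complainant carries the last stage.
All stages carried — the complainant prevails on this issue.
Per-issue: Issue I → complainant; Issue II → complainant. The complainant must prevail on every issue; overall, the complainant prevails.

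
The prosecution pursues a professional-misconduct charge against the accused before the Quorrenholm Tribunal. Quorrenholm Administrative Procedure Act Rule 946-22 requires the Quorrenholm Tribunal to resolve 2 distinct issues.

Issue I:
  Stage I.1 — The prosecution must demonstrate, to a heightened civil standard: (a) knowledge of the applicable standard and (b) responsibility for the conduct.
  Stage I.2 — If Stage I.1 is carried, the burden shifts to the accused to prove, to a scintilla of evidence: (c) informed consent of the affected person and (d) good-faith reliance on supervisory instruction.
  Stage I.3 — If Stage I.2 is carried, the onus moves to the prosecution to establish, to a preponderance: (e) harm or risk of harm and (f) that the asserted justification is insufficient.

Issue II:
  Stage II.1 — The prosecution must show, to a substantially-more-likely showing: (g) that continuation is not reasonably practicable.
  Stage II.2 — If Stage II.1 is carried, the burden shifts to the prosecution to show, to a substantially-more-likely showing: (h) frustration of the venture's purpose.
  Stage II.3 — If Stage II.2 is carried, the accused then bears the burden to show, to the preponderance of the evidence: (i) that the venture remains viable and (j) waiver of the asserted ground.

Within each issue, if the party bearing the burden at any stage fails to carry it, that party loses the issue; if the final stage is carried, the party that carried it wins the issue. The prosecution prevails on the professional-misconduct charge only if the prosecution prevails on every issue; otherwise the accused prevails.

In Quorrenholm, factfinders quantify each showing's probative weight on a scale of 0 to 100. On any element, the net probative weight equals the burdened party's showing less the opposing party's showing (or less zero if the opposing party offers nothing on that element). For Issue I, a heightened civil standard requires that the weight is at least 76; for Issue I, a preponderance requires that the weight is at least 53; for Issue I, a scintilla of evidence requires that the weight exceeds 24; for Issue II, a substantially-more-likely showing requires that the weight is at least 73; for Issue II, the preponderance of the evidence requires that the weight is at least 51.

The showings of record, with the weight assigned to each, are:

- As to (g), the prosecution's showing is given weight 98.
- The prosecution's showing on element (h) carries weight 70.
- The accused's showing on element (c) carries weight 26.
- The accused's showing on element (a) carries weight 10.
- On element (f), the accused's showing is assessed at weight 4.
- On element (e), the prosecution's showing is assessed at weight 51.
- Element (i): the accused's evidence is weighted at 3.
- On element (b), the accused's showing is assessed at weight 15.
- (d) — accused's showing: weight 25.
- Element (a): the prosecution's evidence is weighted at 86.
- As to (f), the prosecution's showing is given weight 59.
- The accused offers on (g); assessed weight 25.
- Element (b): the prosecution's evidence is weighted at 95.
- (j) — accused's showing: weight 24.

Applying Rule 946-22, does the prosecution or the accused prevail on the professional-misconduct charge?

accused

— Issue I —
Stage I.1 (prosecution, a heightened civil standard, weight is at least 76): (a) net 86−10=76 ≥ 76 — meets; (b) net 95−15=80 ≥ 76 — meets.
  Stage I.1 carried; the burden shifts to the accused.
Stage I.2 (accused, a scintilla of evidence, weight exceeds 24): (c) 26 > 24 — meets; (d) 25 > 24 — meets.
  All elements met. The burden passes to the prosecution.
Stage I.3 (prosecution, a preponderance, weight is at least 53): (e) 51 < 53 — fails; (f) net 59−4=55 ≥ 53 — meets.
  The prosecution does not carry Stage I.3.
The accused prevails on this issue.
— Issue II —
Stage II.1 (prosecution, a substantially-more-likely showing, weight is at least 73): (g) net 98−25=73 ≥ 73 — meets.
  Stage II.1 is satisfied; the prosecution continues to bear the burden.
Stage II.2 (prosecution, a substantially-more-likely showing, weight is at least 73): (h) 70 < 73 — fails.
  The prosecution does not carry Stage II.2.
The analysis ends at Stage II.2; the accused prevails on this issue.
Per-issue: Issue I → accused; Issue II → accused. The prosecution must prevail on every issue; overall, the accused prevails.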